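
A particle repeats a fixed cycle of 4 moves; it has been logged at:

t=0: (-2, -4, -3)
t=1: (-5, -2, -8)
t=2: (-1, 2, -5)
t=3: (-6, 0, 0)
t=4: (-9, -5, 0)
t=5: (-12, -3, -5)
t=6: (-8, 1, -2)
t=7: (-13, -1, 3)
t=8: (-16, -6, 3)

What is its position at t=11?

(-20, -2, 6)

Step-to-step displacements: (-3, +2, -5), (+4, +4, +3), (-5, -2, +5), (-3, -5, +0), (-3, +2, -5), (+4, +4, +3), (-5, -2, +5), (-3, -5, +0) — a repeating cycle of length 4.
step 9: apply (-3, +2, -5) → (-19, -4, -2)
step 10: apply (+4, +4, +3) → (-15, 0, 1)
step 11: apply (-5, -2, +5) → (-20, -2, 6)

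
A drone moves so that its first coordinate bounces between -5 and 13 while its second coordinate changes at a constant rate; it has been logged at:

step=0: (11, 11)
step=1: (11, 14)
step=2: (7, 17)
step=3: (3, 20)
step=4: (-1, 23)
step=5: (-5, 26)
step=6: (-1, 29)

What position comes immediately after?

The first coordinate travels 4 per step and bounces off the walls at -5 and 13.
  step 7: -1 → 3
The second coordinate changes by +3 each step: at step 7 it is 32.

(3, 32)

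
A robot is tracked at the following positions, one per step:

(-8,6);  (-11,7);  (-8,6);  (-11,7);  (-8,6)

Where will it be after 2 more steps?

(-8,6)

Step-to-step displacements: (-3,+1), (+3,-1), (-3,+1), (+3,-1); each is -1× the previous.
step 5: (-8,6) + (-3,+1) → (-11,7)
step 6: (-11,7) + (+3,-1) → (-8,6)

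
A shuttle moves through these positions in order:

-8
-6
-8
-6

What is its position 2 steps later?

-6

The jumps are +2, -2, +2 — a geometric progression with ratio -1.
step 4: -6 − 2 → -8
step 5: -8 + 2 → -6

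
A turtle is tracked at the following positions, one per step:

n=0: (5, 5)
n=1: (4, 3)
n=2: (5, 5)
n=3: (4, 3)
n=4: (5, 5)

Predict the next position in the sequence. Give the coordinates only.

The jumps are (-1, -2), (+1, +2), (-1, -2), (+1, +2) — a geometric progression with ratio -1.
step 5: (5, 5) + (-1, -2) → (4, 3)

(4, 3)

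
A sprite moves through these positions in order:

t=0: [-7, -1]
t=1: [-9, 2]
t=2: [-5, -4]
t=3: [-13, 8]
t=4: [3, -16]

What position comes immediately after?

[-29, 32]

Consecutive displacements [-2, +3], [+4, -6], [-8, +12], [+16, -24] scale by a factor of -2 each step.
step 5: [3, -16] + [-32, +48] → [-29, 32]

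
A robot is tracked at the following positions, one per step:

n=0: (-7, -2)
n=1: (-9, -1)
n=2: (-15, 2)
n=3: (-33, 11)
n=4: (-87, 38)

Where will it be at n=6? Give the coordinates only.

Step-to-step displacements: (-2, +1), (-6, +3), (-18, +9), (-54, +27); each is 3× the previous.
step 5: (-87, 38) + (-162, +81) → (-249, 119)
step 6: (-249, 119) + (-486, +243) → (-735, 362)

(-735, 362)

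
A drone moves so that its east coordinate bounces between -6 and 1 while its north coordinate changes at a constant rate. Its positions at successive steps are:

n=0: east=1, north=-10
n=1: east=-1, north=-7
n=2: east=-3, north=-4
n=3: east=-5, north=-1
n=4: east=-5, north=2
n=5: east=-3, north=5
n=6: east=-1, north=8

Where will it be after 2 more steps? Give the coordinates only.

The east coordinate travels 2 per step and bounces off the walls at -6 and 1.
  step 7: -1 → 1
  step 8: 1 → -1
The north coordinate changes by +3 each step: at step 8 it is 14.

east=-1, north=14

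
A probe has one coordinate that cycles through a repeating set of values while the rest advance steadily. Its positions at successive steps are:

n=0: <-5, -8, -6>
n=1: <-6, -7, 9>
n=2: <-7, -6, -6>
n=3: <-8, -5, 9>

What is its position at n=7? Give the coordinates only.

<-12, -1, 9>

The first coordinate changes by -1 each step, so at step 7 it is -5 + 7·(-1) = -12.
The second coordinate changes by +1 each step, so at step 7 it is -8 + 7·(1) = -1.
The third coordinate repeats the cycle [-6, 9] with period 2; step 7 mod 2 = 1, giving 9.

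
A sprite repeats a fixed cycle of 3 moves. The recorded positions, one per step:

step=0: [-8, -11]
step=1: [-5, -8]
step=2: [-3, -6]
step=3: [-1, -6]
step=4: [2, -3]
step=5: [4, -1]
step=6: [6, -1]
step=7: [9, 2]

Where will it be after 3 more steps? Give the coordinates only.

[16, 7]

Step-to-step displacements: [+3, +3], [+2, +2], [+2, +0], [+3, +3], [+2, +2], [+2, +0], [+3, +3] — a repeating cycle of length 3.
step 8: apply [+2, +2] → [11, 4]
step 9: apply [+2, +0] → [13, 4]
step 10: apply [+3, +3] → [16, 7]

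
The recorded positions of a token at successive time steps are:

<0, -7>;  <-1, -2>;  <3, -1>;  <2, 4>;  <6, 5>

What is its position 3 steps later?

<8, 16>

The moves between consecutive positions are <-1, +5>, <+4, +1>, <-1, +5>, <+4, +1>; they repeat the 2-cycle [<-1, +5>, <+4, +1>].
step 5: apply <-1, +5> → <5, 10>
step 6: apply <+4, +1> → <9, 11>
step 7: apply <-1, +5> → <8, 16>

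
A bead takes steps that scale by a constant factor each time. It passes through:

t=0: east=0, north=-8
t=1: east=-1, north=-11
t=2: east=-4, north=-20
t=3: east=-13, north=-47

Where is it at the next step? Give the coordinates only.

The jumps are (-1, -3), (-3, -9), (-9, -27) — a geometric progression with ratio 3.
step 4: east=-13, north=-47 + (-27, -81) → east=-40, north=-128

east=-40, north=-128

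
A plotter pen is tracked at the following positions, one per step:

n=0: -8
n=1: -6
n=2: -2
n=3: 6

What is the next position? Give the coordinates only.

22

The jumps are +2, +4, +8 — a geometric progression with ratio 2.
step 4: 6 + 16 → 22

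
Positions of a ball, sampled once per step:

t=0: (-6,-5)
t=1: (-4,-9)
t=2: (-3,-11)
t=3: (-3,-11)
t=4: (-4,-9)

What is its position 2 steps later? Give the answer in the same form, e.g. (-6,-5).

Successive displacements: (+2,-4), (+1,-2), (+0,+0), (-1,+2) — each changes by (-1,+2).
step 5: (-4,-9) + (-2,+4) → (-6,-5)
step 6: (-6,-5) + (-3,+6) → (-9,1)

(-9,1)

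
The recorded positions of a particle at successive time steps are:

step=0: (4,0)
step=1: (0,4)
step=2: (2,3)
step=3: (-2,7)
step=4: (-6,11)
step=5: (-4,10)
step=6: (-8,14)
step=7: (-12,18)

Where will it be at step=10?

Step-to-step displacements: (-4,+4), (+2,-1), (-4,+4), (-4,+4), (+2,-1), (-4,+4), (-4,+4) — a repeating cycle of length 3.
step 8: apply (+2,-1) → (-10,17)
step 9: apply (-4,+4) → (-14,21)
step 10: apply (-4,+4) → (-18,25)

(-18,25)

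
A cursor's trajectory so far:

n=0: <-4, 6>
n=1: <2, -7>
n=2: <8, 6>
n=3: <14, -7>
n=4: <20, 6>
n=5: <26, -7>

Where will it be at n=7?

First: linear, +6 per step → 38 at step 7.
Second: cycles through 6, -7 every 2 steps. Step 7 lands at position 1 of the cycle → -7.

<38, -7>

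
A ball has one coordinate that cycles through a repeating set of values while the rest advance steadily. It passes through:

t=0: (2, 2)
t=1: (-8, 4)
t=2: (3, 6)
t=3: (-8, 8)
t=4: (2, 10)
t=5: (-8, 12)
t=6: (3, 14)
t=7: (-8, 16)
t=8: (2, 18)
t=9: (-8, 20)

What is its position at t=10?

(3, 22)

First: cycles through 2, -8, 3, -8 every 4 steps. Step 10 lands at position 2 of the cycle → 3.
Second: linear, +2 per step → 22 at step 10.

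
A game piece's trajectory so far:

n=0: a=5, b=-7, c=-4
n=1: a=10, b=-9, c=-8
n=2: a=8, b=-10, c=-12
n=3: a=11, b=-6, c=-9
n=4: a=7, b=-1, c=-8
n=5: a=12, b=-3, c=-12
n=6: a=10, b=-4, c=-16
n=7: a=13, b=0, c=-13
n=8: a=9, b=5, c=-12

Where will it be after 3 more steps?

The moves between consecutive positions are (+5,-2,-4), (-2,-1,-4), (+3,+4,+3), (-4,+5,+1), (+5,-2,-4), (-2,-1,-4), (+3,+4,+3), (-4,+5,+1); they repeat the 4-cycle [(+5,-2,-4), (-2,-1,-4), (+3,+4,+3), (-4,+5,+1)].
step 9: apply (+5,-2,-4) → a=14, b=3, c=-16
step 10: apply (-2,-1,-4) → a=12, b=2, c=-20
step 11: apply (+3,+4,+3) → a=15, b=6, c=-17

a=15, b=6, c=-17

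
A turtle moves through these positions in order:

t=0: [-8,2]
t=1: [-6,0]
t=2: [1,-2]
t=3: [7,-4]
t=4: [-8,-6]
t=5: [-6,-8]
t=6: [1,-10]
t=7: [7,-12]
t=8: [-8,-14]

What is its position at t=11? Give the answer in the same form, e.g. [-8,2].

The first coordinate repeats the cycle [-8, -6, 1, 7] with period 4; step 11 mod 4 = 3, giving 7.
The second coordinate changes by -2 each step, so at step 11 it is 2 + 11·(-2) = -20.

[7,-20]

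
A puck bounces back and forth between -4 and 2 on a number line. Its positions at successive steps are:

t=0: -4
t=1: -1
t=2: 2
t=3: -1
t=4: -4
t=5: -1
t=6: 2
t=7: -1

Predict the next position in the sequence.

-4

The value travels 3 per step and bounces off the walls at -4 and 2.
  step 8: -1 → -4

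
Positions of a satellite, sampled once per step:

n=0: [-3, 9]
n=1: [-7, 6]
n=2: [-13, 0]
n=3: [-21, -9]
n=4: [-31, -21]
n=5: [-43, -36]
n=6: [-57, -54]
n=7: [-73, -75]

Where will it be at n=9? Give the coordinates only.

First differences are [-4, -3], [-6, -6], [-8, -9], [-10, -12], [-12, -15], [-14, -18], [-16, -21]; their common second difference is [-2, -3] (constant acceleration).
step 8: [-73, -75] + [-18, -24] → [-91, -99]
step 9: [-91, -99] + [-20, -27] → [-111, -126]

[-111, -126]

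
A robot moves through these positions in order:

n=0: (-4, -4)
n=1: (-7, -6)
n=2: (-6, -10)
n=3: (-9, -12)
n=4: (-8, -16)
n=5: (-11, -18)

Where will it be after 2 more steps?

Differencing gives (-3, -2), (+1, -4), (-3, -2), (+1, -4), (-3, -2). This is the pattern (-3, -2), (+1, -4) repeated.
step 6: apply (+1, -4) → (-10, -22)
step 7: apply (-3, -2) → (-13, -24)

(-13, -24)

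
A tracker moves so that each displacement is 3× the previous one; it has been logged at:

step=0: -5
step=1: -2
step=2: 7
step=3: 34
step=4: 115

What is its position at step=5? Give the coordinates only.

358

Consecutive displacements +3, +9, +27, +81 scale by a factor of 3 each step.
step 5: 115 + 243 → 358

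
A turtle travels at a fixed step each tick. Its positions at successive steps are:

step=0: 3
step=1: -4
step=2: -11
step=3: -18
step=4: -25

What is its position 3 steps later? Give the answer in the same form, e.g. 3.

-46

The position changes by -7 every step.
step 5: -25 − 7 → -32
step 6: -32 − 7 → -39
step 7: -39 − 7 → -46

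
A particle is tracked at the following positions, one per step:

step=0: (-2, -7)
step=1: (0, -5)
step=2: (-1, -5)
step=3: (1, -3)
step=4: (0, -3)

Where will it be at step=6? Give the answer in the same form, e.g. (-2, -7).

(1, -1)

Differencing gives (+2, +2), (-1, +0), (+2, +2), (-1, +0). This is the pattern (+2, +2), (-1, +0) repeated.
step 5: apply (+2, +2) → (2, -1)
step 6: apply (-1, +0) → (1, -1)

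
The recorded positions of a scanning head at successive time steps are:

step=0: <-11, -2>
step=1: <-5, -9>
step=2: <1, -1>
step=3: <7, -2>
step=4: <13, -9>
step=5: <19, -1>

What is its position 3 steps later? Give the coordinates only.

First: linear, +6 per step → 37 at step 8.
Second: cycles through -2, -9, -1 every 3 steps. Step 8 lands at position 2 of the cycle → -1.

<37, -1>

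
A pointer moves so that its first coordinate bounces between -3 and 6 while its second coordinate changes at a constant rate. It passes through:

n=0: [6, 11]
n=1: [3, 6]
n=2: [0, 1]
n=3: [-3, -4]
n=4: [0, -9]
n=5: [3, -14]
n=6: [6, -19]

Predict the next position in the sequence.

[3, -24]

The first coordinate reflects between -3 and 6, moving 3 per step.
  step 7: 6 → 3
The second coordinate changes by -5 each step: at step 7 it is -24.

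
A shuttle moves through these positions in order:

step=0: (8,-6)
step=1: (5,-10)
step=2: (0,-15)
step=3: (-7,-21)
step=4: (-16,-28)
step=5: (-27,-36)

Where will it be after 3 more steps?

(-72,-66)

Successive displacements: (-3,-4), (-5,-5), (-7,-6), (-9,-7), (-11,-8) — each changes by (-2,-1).
step 6: (-27,-36) + (-13,-9) → (-40,-45)
step 7: (-40,-45) + (-15,-10) → (-55,-55)
step 8: (-55,-55) + (-17,-11) → (-72,-66)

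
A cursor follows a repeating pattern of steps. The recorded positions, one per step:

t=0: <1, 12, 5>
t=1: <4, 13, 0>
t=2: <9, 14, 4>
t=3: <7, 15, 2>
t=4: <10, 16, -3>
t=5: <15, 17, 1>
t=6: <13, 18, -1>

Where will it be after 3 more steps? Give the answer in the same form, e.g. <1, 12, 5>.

Differencing gives <+3, +1, -5>, <+5, +1, +4>, <-2, +1, -2>, <+3, +1, -5>, <+5, +1, +4>, <-2, +1, -2>. This is the pattern <+3, +1, -5>, <+5, +1, +4>, <-2, +1, -2> repeated.
step 7: apply <+3, +1, -5> → <16, 19, -6>
step 8: apply <+5, +1, +4> → <21, 20, -2>
step 9: apply <-2, +1, -2> → <19, 21, -4>

<19, 21, -4>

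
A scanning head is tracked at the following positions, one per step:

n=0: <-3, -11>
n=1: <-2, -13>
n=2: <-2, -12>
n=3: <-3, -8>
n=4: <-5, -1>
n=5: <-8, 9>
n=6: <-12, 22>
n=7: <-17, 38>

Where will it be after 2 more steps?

<-30, 79>

First differences are <+1, -2>, <+0, +1>, <-1, +4>, <-2, +7>, <-3, +10>, <-4, +13>, <-5, +16>; their common second difference is <-1, +3> (constant acceleration).
step 8: <-17, 38> + <-6, +19> → <-23, 57>
step 9: <-23, 57> + <-7, +22> → <-30, 79>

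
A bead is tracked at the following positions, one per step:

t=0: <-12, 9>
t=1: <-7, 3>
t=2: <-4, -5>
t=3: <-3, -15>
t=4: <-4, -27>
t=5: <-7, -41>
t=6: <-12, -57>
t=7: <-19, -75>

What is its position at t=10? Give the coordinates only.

<-52, -141>

Taking differences between consecutive positions: <+5, -6>, <+3, -8>, <+1, -10>, <-1, -12>, <-3, -14>, <-5, -16>, <-7, -18>. These grow by <-2, -2> each step.
step 8: <-19, -75> + <-9, -20> → <-28, -95>
step 9: <-28, -95> + <-11, -22> → <-39, -117>
step 10: <-39, -117> + <-13, -24> → <-52, -141>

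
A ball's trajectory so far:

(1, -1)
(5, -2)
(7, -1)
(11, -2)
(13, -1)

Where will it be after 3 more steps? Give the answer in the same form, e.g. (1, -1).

(23, -2)

Step-to-step displacements: (+4, -1), (+2, +1), (+4, -1), (+2, +1) — a repeating cycle of length 2.
step 5: apply (+4, -1) → (17, -2)
step 6: apply (+2, +1) → (19, -1)
step 7: apply (+4, -1) → (23, -2)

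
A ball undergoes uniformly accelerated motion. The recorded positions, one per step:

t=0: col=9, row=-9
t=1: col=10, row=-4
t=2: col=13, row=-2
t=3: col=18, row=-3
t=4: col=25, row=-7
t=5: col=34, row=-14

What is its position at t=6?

Taking differences between consecutive positions: (+1,+5), (+3,+2), (+5,-1), (+7,-4), (+9,-7). These grow by (+2,-3) each step.
step 6: col=34, row=-14 + (+11,-10) → col=45, row=-24

col=45, row=-24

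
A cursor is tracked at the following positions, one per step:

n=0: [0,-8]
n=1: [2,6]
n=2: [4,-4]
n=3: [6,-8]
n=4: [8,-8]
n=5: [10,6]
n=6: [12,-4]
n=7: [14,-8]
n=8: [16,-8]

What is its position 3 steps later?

First: linear, +2 per step → 22 at step 11.
Second: cycles through -8, 6, -4, -8 every 4 steps. Step 11 lands at position 3 of the cycle → -8.

[22,-8]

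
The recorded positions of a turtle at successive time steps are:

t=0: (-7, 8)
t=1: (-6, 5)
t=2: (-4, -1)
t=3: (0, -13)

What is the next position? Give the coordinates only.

(8, -37)

Step-to-step displacements: (+1, -3), (+2, -6), (+4, -12); each is 2× the previous.
step 4: (0, -13) + (+8, -24) → (8, -37)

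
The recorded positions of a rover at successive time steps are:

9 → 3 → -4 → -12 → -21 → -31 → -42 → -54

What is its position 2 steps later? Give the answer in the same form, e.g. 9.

-81

First differences are -6, -7, -8, -9, -10, -11, -12; their common second difference is -1 (constant acceleration).
step 8: -54 − 13 → -67
step 9: -67 − 14 → -81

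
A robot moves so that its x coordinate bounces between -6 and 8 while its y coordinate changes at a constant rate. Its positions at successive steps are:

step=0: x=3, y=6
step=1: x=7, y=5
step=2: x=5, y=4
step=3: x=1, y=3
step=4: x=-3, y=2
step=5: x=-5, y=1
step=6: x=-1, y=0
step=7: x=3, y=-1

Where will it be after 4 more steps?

x=-3, y=-5

The x coordinate travels 4 per step and bounces off the walls at -6 and 8.
  step 8: 3 → 7
  step 9: 7 → 5
  step 10: 5 → 1
  step 11: 1 → -3
The y coordinate changes by -1 each step: at step 11 it is -5.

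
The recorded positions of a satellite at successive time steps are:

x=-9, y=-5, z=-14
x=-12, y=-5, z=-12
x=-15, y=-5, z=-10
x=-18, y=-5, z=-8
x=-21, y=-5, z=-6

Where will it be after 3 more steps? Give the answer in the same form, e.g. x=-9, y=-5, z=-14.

Each step adds (-3, +0, +2) to the position.
step 5: x=-21, y=-5, z=-6 + (-3, +0, +2) → x=-24, y=-5, z=-4
step 6: x=-24, y=-5, z=-4 + (-3, +0, +2) → x=-27, y=-5, z=-2
step 7: x=-27, y=-5, z=-2 + (-3, +0, +2) → x=-30, y=-5, z=0

x=-30, y=-5, z=0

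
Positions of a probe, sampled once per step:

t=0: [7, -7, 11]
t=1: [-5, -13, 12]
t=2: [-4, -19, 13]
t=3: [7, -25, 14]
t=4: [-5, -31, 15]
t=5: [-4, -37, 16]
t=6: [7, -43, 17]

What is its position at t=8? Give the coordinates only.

First: cycles through 7, -5, -4 every 3 steps. Step 8 lands at position 2 of the cycle → -4.
Second: linear, -6 per step → -55 at step 8.
Third: linear, +1 per step → 19 at step 8.

[-4, -55, 19]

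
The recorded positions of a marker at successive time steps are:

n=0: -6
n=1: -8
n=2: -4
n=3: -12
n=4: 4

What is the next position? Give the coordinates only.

Consecutive displacements -2, +4, -8, +16 scale by a factor of -2 each step.
step 5: 4 − 32 → -28

-28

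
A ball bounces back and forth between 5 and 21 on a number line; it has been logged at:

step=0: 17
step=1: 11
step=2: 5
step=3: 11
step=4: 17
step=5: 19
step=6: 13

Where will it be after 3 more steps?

The value reflects between 5 and 21, moving 6 per step.
  step 7: 13 → 7
  step 8: 7 → 9
  step 9: 9 → 15

15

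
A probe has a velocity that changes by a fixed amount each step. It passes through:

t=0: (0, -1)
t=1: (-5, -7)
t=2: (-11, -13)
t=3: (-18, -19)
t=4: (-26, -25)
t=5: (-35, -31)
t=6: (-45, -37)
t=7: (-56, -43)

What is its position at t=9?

(-81, -55)

Successive displacements: (-5, -6), (-6, -6), (-7, -6), (-8, -6), (-9, -6), (-10, -6), (-11, -6) — each changes by (-1, +0).
step 8: (-56, -43) + (-12, -6) → (-68, -49)
step 9: (-68, -49) + (-13, -6) → (-81, -55)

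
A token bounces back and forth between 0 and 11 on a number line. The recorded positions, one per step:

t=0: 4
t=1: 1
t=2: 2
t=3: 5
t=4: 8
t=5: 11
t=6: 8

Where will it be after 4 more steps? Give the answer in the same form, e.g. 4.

The value reflects between 0 and 11, moving 3 per step.
  step 7: 8 → 5
  step 8: 5 → 2
  step 9: 2 → 1
  step 10: 1 → 4

4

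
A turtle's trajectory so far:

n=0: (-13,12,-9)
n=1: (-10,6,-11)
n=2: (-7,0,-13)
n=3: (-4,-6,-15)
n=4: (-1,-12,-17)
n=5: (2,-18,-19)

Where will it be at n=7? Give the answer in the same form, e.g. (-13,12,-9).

Constant displacement of (+3,-6,-2) per step.
step 6: (2,-18,-19) + (+3,-6,-2) → (5,-24,-21)
step 7: (5,-24,-21) + (+3,-6,-2) → (8,-30,-23)

(8,-30,-23)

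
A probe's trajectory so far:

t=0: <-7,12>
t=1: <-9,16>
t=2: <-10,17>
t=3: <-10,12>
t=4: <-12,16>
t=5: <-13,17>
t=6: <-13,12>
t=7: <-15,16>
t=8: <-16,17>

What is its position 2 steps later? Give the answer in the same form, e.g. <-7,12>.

<-18,16>

Step-to-step displacements: <-2,+4>, <-1,+1>, <+0,-5>, <-2,+4>, <-1,+1>, <+0,-5>, <-2,+4>, <-1,+1> — a repeating cycle of length 3.
step 9: apply <+0,-5> → <-16,12>
step 10: apply <-2,+4> → <-18,16>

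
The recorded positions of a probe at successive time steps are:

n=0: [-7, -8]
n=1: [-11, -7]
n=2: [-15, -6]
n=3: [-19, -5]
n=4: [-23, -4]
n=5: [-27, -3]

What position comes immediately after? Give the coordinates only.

Constant displacement of [-4, +1] per step.
step 6: [-27, -3] + [-4, +1] → [-31, -2]

[-31, -2]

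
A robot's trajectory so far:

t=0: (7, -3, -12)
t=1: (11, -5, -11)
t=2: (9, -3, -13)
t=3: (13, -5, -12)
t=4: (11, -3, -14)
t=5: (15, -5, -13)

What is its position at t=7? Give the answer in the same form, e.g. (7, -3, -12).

(17, -5, -14)

Step-to-step displacements: (+4, -2, +1), (-2, +2, -2), (+4, -2, +1), (-2, +2, -2), (+4, -2, +1) — a repeating cycle of length 2.
step 6: apply (-2, +2, -2) → (13, -3, -15)
step 7: apply (+4, -2, +1) → (17, -5, -14)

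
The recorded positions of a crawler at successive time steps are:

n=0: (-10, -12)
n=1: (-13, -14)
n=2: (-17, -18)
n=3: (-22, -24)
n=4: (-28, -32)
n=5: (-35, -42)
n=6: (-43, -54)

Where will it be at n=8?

Taking differences between consecutive positions: (-3, -2), (-4, -4), (-5, -6), (-6, -8), (-7, -10), (-8, -12). These grow by (-1, -2) each step.
step 7: (-43, -54) + (-9, -14) → (-52, -68)
step 8: (-52, -68) + (-10, -16) → (-62, -84)

(-62, -84)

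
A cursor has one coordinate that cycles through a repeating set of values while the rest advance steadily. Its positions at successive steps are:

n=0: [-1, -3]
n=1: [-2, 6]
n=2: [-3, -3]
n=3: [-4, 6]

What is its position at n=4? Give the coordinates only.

[-5, -3]

The first coordinate changes by -1 each step, so at step 4 it is -1 + 4·(-1) = -5.
The second coordinate repeats the cycle [-3, 6] with period 2; step 4 mod 2 = 0, giving -3.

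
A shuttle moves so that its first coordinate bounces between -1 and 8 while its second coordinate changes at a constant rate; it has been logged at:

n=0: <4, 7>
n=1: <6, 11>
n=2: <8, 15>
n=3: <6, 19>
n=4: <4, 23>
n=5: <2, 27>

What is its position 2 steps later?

The first coordinate travels 2 per step and bounces off the walls at -1 and 8.
  step 6: 2 → 0
  step 7: 0 → 0
The second coordinate changes by +4 each step: at step 7 it is 35.

<0, 35>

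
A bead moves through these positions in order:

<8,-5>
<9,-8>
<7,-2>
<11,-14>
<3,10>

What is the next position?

<19,-38>

The jumps are <+1,-3>, <-2,+6>, <+4,-12>, <-8,+24> — a geometric progression with ratio -2.
step 5: <3,10> + <+16,-48> → <19,-38>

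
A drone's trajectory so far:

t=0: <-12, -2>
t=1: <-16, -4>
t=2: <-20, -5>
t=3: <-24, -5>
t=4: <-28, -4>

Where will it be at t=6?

<-36, 1>

Taking differences between consecutive positions: <-4, -2>, <-4, -1>, <-4, +0>, <-4, +1>. These grow by <+0, +1> each step.
step 5: <-28, -4> + <-4, +2> → <-32, -2>
step 6: <-32, -2> + <-4, +3> → <-36, 1>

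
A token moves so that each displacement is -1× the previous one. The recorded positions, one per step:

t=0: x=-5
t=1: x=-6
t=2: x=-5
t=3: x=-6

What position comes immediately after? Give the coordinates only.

Consecutive displacements -1, +1, -1 scale by a factor of -1 each step.
step 4: -6 + 1 → x=-5

x=-5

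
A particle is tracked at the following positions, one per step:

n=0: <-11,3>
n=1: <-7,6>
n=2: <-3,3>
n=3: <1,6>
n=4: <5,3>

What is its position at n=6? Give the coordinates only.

<13,3>

The first coordinate changes by +4 each step, so at step 6 it is -11 + 6·(4) = 13.
The second coordinate repeats the cycle [3, 6] with period 2; step 6 mod 2 = 0, giving 3.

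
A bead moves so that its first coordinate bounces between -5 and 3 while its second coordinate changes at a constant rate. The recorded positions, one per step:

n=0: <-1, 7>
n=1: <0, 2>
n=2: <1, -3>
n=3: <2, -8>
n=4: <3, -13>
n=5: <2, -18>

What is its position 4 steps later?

The first coordinate travels 1 per step and bounces off the walls at -5 and 3.
  step 6: 2 → 1
  step 7: 1 → 0
  step 8: 0 → -1
  step 9: -1 → -2
The second coordinate changes by -5 each step: at step 9 it is -38.

<-2, -38>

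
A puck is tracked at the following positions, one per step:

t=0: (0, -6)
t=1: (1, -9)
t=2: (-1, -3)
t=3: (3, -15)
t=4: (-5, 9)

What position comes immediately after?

Consecutive displacements (+1, -3), (-2, +6), (+4, -12), (-8, +24) scale by a factor of -2 each step.
step 5: (-5, 9) + (+16, -48) → (11, -39)

(11, -39)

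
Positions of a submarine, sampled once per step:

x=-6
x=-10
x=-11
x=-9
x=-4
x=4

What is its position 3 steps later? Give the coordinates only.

First differences are -4, -1, +2, +5, +8; their common second difference is +3 (constant acceleration).
step 6: 4 + 11 → x=15
step 7: 15 + 14 → x=29
step 8: 29 + 17 → x=46

x=46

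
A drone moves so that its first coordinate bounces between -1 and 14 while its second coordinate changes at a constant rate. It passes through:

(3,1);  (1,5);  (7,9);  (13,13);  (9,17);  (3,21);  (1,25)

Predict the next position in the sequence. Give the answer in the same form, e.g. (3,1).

The first coordinate reflects between -1 and 14, moving 6 per step.
  step 7: 1 → 7
The second coordinate changes by +4 each step: at step 7 it is 29.

(7,29)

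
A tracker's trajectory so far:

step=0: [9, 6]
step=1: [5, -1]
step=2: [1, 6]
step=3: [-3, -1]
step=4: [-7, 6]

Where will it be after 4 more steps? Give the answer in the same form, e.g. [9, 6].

[-23, 6]

First: linear, -4 per step → -23 at step 8.
Second: cycles through 6, -1 every 2 steps. Step 8 lands at position 0 of the cycle → 6.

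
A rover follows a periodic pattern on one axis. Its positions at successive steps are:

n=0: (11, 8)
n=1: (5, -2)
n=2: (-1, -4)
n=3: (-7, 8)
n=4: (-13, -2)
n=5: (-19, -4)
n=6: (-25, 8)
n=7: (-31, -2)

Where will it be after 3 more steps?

(-49, -2)

First: linear, -6 per step → -49 at step 10.
Second: cycles through 8, -2, -4 every 3 steps. Step 10 lands at position 1 of the cycle → -2.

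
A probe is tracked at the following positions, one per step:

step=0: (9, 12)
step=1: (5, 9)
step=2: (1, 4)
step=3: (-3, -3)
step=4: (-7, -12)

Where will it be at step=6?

(-15, -36)

Taking differences between consecutive positions: (-4, -3), (-4, -5), (-4, -7), (-4, -9). These grow by (+0, -2) each step.
step 5: (-7, -12) + (-4, -11) → (-11, -23)
step 6: (-11, -23) + (-4, -13) → (-15, -36)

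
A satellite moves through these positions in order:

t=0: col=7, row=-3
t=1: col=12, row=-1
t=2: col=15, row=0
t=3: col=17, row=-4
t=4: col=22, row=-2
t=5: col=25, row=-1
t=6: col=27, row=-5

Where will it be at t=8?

Step-to-step displacements: (+5, +2), (+3, +1), (+2, -4), (+5, +2), (+3, +1), (+2, -4) — a repeating cycle of length 3.
step 7: apply (+5, +2) → col=32, row=-3
step 8: apply (+3, +1) → col=35, row=-2

col=35, row=-2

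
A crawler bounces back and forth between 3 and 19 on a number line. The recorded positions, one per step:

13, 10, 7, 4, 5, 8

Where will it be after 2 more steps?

The value reflects between 3 and 19, moving 3 per step.
  step 6: 8 → 11
  step 7: 11 → 14

14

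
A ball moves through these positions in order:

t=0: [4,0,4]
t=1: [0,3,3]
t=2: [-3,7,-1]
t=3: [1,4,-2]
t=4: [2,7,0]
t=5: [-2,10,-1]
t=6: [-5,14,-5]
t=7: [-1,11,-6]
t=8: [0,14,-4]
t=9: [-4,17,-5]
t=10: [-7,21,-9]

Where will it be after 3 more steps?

The moves between consecutive positions are [-4,+3,-1], [-3,+4,-4], [+4,-3,-1], [+1,+3,+2], [-4,+3,-1], [-3,+4,-4], [+4,-3,-1], [+1,+3,+2], [-4,+3,-1], [-3,+4,-4]; they repeat the 4-cycle [[-4,+3,-1], [-3,+4,-4], [+4,-3,-1], [+1,+3,+2]].
step 11: apply [+4,-3,-1] → [-3,18,-10]
step 12: apply [+1,+3,+2] → [-2,21,-8]
step 13: apply [-4,+3,-1] → [-6,24,-9]

[-6,24,-9]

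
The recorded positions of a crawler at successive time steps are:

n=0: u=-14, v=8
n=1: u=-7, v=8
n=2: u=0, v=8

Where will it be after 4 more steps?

Each step adds (+7, +0) to the position.
step 3: u=0, v=8 + (+7, +0) → u=7, v=8
step 4: u=7, v=8 + (+7, +0) → u=14, v=8
step 5: u=14, v=8 + (+7, +0) → u=21, v=8
step 6: u=21, v=8 + (+7, +0) → u=28, v=8

u=28, v=8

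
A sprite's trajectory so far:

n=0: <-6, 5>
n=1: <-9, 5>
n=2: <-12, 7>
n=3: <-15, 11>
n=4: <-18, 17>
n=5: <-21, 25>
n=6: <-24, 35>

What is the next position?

<-27, 47>

Successive displacements: <-3, +0>, <-3, +2>, <-3, +4>, <-3, +6>, <-3, +8>, <-3, +10> — each changes by <+0, +2>.
step 7: <-24, 35> + <-3, +12> → <-27, 47>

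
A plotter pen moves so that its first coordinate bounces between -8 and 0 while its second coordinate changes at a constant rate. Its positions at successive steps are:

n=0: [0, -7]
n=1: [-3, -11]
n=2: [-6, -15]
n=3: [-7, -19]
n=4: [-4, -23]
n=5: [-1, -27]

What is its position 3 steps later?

[-8, -39]

The first coordinate travels 3 per step and bounces off the walls at -8 and 0.
  step 6: -1 → -2
  step 7: -2 → -5
  step 8: -5 → -8
The second coordinate changes by -4 each step: at step 8 it is -39.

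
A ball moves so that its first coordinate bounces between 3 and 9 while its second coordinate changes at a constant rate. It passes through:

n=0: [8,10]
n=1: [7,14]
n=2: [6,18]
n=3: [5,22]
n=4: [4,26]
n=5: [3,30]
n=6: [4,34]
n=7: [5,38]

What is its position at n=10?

[8,50]

The first coordinate travels 1 per step and bounces off the walls at 3 and 9.
  step 8: 5 → 6
  step 9: 6 → 7
  step 10: 7 → 8
The second coordinate changes by +4 each step: at step 10 it is 50.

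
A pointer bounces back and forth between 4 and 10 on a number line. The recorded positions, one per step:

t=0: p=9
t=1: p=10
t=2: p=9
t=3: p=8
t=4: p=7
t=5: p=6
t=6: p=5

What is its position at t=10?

p=7

The value reflects between 4 and 10, moving 1 per step.
  step 7: 5 → 4
  step 8: 4 → 5
  step 9: 5 → 6
  step 10: 6 → 7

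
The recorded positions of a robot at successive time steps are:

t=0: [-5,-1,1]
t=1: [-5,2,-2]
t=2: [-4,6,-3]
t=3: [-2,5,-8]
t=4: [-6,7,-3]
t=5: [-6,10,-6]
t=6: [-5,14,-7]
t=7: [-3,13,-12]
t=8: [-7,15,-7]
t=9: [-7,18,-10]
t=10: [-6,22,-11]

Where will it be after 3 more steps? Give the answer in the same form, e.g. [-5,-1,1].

[-8,26,-14]

Step-to-step displacements: [+0,+3,-3], [+1,+4,-1], [+2,-1,-5], [-4,+2,+5], [+0,+3,-3], [+1,+4,-1], [+2,-1,-5], [-4,+2,+5], [+0,+3,-3], [+1,+4,-1] — a repeating cycle of length 4.
step 11: apply [+2,-1,-5] → [-4,21,-16]
step 12: apply [-4,+2,+5] → [-8,23,-11]
step 13: apply [+0,+3,-3] → [-8,26,-14]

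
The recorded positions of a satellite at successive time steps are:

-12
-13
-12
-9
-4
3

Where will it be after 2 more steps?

First differences are -1, +1, +3, +5, +7; their common second difference is +2 (constant acceleration).
step 6: 3 + 9 → 12
step 7: 12 + 11 → 23

23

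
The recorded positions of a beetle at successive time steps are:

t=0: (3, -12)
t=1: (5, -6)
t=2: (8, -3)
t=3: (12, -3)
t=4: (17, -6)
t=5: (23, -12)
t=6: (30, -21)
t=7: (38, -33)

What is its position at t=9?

(57, -66)

Taking differences between consecutive positions: (+2, +6), (+3, +3), (+4, +0), (+5, -3), (+6, -6), (+7, -9), (+8, -12). These grow by (+1, -3) each step.
step 8: (38, -33) + (+9, -15) → (47, -48)
step 9: (47, -48) + (+10, -18) → (57, -66)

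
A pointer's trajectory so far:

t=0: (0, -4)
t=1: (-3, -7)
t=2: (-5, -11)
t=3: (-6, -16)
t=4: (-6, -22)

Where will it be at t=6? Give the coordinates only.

Successive displacements: (-3, -3), (-2, -4), (-1, -5), (+0, -6) — each changes by (+1, -1).
step 5: (-6, -22) + (+1, -7) → (-5, -29)
step 6: (-5, -29) + (+2, -8) → (-3, -37)

(-3, -37)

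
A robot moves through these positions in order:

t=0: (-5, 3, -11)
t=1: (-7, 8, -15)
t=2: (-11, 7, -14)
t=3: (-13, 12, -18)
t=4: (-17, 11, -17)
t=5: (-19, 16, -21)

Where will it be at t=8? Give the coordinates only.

(-29, 19, -23)

The moves between consecutive positions are (-2, +5, -4), (-4, -1, +1), (-2, +5, -4), (-4, -1, +1), (-2, +5, -4); they repeat the 2-cycle [(-2, +5, -4), (-4, -1, +1)].
step 6: apply (-4, -1, +1) → (-23, 15, -20)
step 7: apply (-2, +5, -4) → (-25, 20, -24)
step 8: apply (-4, -1, +1) → (-29, 19, -23)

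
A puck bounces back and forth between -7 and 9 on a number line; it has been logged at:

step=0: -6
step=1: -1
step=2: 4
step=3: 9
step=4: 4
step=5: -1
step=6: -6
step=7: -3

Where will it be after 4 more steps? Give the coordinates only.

1

The value travels 5 per step and bounces off the walls at -7 and 9.
  step 8: -3 → 2
  step 9: 2 → 7
  step 10: 7 → 6
  step 11: 6 → 1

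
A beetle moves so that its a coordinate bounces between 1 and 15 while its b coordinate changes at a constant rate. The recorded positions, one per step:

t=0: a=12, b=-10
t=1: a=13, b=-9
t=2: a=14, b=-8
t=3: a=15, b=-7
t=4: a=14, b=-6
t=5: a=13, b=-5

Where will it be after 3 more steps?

a=10, b=-2

The a coordinate reflects between 1 and 15, moving 1 per step.
  step 6: 13 → 12
  step 7: 12 → 11
  step 8: 11 → 10
The b coordinate changes by +1 each step: at step 8 it is -2.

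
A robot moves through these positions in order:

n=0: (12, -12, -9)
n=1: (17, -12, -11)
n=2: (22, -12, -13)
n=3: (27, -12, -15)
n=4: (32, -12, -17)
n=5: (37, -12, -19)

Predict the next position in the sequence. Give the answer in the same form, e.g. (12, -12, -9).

(42, -12, -21)

The position changes by (+5, +0, -2) every step.
step 6: (37, -12, -19) + (+5, +0, -2) → (42, -12, -21)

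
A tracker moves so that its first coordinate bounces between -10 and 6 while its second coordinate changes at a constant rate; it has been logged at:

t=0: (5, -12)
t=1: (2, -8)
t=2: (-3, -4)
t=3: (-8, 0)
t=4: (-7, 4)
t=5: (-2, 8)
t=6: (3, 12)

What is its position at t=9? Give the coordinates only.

The first coordinate travels 5 per step and bounces off the walls at -10 and 6.
  step 7: 3 → 4
  step 8: 4 → -1
  step 9: -1 → -6
The second coordinate changes by +4 each step: at step 9 it is 24.

(-6, 24)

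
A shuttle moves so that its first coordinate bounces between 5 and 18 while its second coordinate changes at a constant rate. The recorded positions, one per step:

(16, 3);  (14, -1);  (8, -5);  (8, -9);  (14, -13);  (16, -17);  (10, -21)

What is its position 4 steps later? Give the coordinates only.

(12, -37)

The first coordinate reflects between 5 and 18, moving 6 per step.
  step 7: 10 → 6
  step 8: 6 → 12
  step 9: 12 → 18
  step 10: 18 → 12
The second coordinate changes by -4 each step: at step 10 it is -37.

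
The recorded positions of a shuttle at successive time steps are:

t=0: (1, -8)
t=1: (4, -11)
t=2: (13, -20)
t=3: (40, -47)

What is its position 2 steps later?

(364, -371)

Consecutive displacements (+3, -3), (+9, -9), (+27, -27) scale by a factor of 3 each step.
step 4: (40, -47) + (+81, -81) → (121, -128)
step 5: (121, -128) + (+243, -243) → (364, -371)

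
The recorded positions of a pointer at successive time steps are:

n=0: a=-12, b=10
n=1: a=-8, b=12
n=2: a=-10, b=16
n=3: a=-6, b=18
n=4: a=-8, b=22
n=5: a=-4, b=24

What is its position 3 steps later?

Step-to-step displacements: (+4, +2), (-2, +4), (+4, +2), (-2, +4), (+4, +2) — a repeating cycle of length 2.
step 6: apply (-2, +4) → a=-6, b=28
step 7: apply (+4, +2) → a=-2, b=30
step 8: apply (-2, +4) → a=-4, b=34

a=-4, b=34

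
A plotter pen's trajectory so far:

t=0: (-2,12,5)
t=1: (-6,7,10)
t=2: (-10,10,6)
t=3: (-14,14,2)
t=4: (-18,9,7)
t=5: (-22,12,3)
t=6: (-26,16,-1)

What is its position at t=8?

The moves between consecutive positions are (-4,-5,+5), (-4,+3,-4), (-4,+4,-4), (-4,-5,+5), (-4,+3,-4), (-4,+4,-4); they repeat the 3-cycle [(-4,-5,+5), (-4,+3,-4), (-4,+4,-4)].
step 7: apply (-4,-5,+5) → (-30,11,4)
step 8: apply (-4,+3,-4) → (-34,14,0)

(-34,14,0)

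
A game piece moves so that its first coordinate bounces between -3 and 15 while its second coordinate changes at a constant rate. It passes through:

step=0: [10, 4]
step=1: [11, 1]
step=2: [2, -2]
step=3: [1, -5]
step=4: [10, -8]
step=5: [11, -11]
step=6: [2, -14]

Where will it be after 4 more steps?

The first coordinate travels 9 per step and bounces off the walls at -3 and 15.
  step 7: 2 → 1
  step 8: 1 → 10
  step 9: 10 → 11
  step 10: 11 → 2
The second coordinate changes by -3 each step: at step 10 it is -26.

[2, -26]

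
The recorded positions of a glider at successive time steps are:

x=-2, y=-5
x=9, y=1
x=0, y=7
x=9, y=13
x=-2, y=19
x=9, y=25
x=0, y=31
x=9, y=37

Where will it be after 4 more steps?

The x coordinate repeats the cycle [-2, 9, 0, 9] with period 4; step 11 mod 4 = 3, giving 9.
The y coordinate changes by +6 each step, so at step 11 it is -5 + 11·(6) = 61.

x=9, y=61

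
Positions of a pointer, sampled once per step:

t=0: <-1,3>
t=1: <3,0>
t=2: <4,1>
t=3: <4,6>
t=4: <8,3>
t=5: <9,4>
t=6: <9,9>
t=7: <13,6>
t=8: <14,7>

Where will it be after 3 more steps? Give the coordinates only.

The moves between consecutive positions are <+4,-3>, <+1,+1>, <+0,+5>, <+4,-3>, <+1,+1>, <+0,+5>, <+4,-3>, <+1,+1>; they repeat the 3-cycle [<+4,-3>, <+1,+1>, <+0,+5>].
step 9: apply <+0,+5> → <14,12>
step 10: apply <+4,-3> → <18,9>
step 11: apply <+1,+1> → <19,10>

<19,10>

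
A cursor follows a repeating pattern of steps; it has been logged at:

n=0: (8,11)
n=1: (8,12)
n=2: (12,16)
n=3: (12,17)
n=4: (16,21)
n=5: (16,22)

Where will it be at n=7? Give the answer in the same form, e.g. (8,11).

The moves between consecutive positions are (+0,+1), (+4,+4), (+0,+1), (+4,+4), (+0,+1); they repeat the 2-cycle [(+0,+1), (+4,+4)].
step 6: apply (+4,+4) → (20,26)
step 7: apply (+0,+1) → (20,27)

(20,27)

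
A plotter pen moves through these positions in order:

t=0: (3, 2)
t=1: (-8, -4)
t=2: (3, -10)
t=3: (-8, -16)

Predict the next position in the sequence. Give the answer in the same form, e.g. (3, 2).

First: cycles through 3, -8 every 2 steps. Step 4 lands at position 0 of the cycle → 3.
Second: linear, -6 per step → -22 at step 4.

(3, -22)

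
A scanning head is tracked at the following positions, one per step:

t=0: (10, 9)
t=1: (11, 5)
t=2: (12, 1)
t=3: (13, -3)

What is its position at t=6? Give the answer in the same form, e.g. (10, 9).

The position changes by (+1, -4) every step.
step 4: (13, -3) + (+1, -4) → (14, -7)
step 5: (14, -7) + (+1, -4) → (15, -11)
step 6: (15, -11) + (+1, -4) → (16, -15)

(16, -15)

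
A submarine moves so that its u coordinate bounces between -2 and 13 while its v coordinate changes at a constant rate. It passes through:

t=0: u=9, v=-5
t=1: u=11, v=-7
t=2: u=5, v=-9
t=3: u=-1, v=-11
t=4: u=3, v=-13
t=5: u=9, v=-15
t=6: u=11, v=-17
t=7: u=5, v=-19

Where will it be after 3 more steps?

The u coordinate reflects between -2 and 13, moving 6 per step.
  step 8: 5 → -1
  step 9: -1 → 3
  step 10: 3 → 9
The v coordinate changes by -2 each step: at step 10 it is -25.

u=9, v=-25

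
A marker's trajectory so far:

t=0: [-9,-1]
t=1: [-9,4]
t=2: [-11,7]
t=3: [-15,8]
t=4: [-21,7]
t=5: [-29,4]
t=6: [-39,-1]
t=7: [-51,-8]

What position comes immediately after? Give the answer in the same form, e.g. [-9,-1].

First differences are [+0,+5], [-2,+3], [-4,+1], [-6,-1], [-8,-3], [-10,-5], [-12,-7]; their common second difference is [-2,-2] (constant acceleration).
step 8: [-51,-8] + [-14,-9] → [-65,-17]

[-65,-17]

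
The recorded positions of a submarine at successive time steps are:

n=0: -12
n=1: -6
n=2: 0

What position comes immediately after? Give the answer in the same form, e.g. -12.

Each step adds +6 to the position.
step 3: 0 + 6 → 6

6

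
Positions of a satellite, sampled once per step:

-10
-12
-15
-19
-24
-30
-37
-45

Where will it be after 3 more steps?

-75

Successive displacements: -2, -3, -4, -5, -6, -7, -8 — each changes by -1.
step 8: -45 − 9 → -54
step 9: -54 − 10 → -64
step 10: -64 − 11 → -75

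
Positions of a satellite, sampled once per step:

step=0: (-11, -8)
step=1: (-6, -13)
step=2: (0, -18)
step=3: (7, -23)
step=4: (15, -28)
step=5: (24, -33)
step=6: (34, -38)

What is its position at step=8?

(57, -48)

Taking differences between consecutive positions: (+5, -5), (+6, -5), (+7, -5), (+8, -5), (+9, -5), (+10, -5). These grow by (+1, +0) each step.
step 7: (34, -38) + (+11, -5) → (45, -43)
step 8: (45, -43) + (+12, -5) → (57, -48)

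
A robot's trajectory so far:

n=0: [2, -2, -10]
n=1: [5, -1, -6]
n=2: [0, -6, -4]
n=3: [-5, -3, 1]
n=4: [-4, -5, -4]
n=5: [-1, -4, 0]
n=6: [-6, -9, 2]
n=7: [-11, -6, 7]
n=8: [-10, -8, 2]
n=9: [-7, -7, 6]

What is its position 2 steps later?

[-17, -9, 13]

Differencing gives [+3, +1, +4], [-5, -5, +2], [-5, +3, +5], [+1, -2, -5], [+3, +1, +4], [-5, -5, +2], [-5, +3, +5], [+1, -2, -5], [+3, +1, +4]. This is the pattern [+3, +1, +4], [-5, -5, +2], [-5, +3, +5], [+1, -2, -5] repeated.
step 10: apply [-5, -5, +2] → [-12, -12, 8]
step 11: apply [-5, +3, +5] → [-17, -9, 13]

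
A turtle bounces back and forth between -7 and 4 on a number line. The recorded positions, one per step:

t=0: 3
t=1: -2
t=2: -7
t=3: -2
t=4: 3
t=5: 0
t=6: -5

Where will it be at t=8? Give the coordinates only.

1

The value travels 5 per step and bounces off the walls at -7 and 4.
  step 7: -5 → -4
  step 8: -4 → 1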